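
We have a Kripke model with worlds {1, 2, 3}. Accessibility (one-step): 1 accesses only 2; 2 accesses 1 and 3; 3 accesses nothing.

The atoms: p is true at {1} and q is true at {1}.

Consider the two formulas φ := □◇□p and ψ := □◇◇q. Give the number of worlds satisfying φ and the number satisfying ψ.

2 and 1

For □◇□p:
1: successors {2}; ◇□p there: 2:T. ✓
2: successors {1, 3}; ◇□p there: 1:F, 3:F. ✗
3: no successors, so □◇□p holds vacuously. ✓
— 2 worlds.
For □◇◇q:
1: successors {2}; ◇◇q there: 2:F. ✗
2: successors {1, 3}; ◇◇q there: 1:T, 3:F. ✗
3: no successors, so □◇◇q holds vacuously. ✓
— 1 world.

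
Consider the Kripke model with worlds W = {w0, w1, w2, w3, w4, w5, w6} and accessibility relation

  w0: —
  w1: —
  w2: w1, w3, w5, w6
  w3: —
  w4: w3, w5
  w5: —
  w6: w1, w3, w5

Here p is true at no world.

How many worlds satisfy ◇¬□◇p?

w0: no successors, so ◇¬□◇p fails. ✗
w1: no successors, so ◇¬□◇p fails. ✗
w2: successors {w1, w3, w5, w6}; ¬□◇p there: w1:F, w3:F, w5:F, w6:T. ✓
w3: no successors, so ◇¬□◇p fails. ✗
w4: successors {w3, w5}; ¬□◇p there: w3:F, w5:F. ✗
w5: no successors, so ◇¬□◇p fails. ✗
w6: successors {w1, w3, w5}; ¬□◇p there: w1:F, w3:F, w5:F. ✗
Satisfying worlds: {w2}.

1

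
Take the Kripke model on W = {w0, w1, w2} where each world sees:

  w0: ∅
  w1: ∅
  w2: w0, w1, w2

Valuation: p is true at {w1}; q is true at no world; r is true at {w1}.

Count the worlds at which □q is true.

2

w0: no successors, so □q holds vacuously. ✓
w1: no successors, so □q holds vacuously. ✓
w2: successors {w0, w1, w2}; q there: w0:F, w1:F, w2:F. ✗
Satisfying worlds: {w0, w1}.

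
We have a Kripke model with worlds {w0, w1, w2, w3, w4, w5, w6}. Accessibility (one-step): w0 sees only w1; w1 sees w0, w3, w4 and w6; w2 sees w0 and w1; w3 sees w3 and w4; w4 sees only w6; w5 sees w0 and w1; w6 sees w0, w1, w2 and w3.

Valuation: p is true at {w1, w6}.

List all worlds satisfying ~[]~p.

{w0, w1, w2, w4, w5, w6}

w0: []~p is F. ✓
w1: []~p is F. ✓
w2: []~p is F. ✓
w3: []~p is T. ✗
w4: []~p is F. ✓
w5: []~p is F. ✓
w6: []~p is F. ✓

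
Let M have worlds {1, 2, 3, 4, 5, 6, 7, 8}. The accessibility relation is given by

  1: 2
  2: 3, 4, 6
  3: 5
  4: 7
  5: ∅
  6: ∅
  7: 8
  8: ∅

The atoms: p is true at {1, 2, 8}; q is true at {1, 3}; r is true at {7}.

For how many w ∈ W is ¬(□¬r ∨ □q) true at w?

1

1: □¬r ∨ □q is T. ✗
2: □¬r ∨ □q is T. ✗
3: □¬r ∨ □q is T. ✗
4: □¬r ∨ □q is F. ✓
5: □¬r ∨ □q is T. ✗
6: □¬r ∨ □q is T. ✗
7: □¬r ∨ □q is T. ✗
8: □¬r ∨ □q is T. ✗
Satisfying worlds: {4}.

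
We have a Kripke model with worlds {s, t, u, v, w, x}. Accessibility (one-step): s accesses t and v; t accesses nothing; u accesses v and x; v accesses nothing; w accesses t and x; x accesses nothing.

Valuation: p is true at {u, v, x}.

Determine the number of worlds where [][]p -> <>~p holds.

s: [][]p is T, <>~p is T. ✓
t: [][]p is T, <>~p is F. ✗
u: [][]p is T, <>~p is F. ✗
v: [][]p is T, <>~p is F. ✗
w: [][]p is T, <>~p is T. ✓
x: [][]p is T, <>~p is F. ✗
Satisfying worlds: {s, w}.

2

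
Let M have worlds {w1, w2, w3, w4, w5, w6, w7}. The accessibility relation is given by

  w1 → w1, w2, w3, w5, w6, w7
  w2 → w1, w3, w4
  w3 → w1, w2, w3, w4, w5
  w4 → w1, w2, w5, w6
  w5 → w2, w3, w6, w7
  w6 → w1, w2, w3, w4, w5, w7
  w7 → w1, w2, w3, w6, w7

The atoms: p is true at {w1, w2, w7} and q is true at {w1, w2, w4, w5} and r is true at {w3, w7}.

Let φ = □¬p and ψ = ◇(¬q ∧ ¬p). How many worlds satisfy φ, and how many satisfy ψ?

0 and 7

For □¬p:
w1: successors {w1, w2, w3, w5, w6, w7}; ¬p there: w1:F, w2:F, w3:T, w5:T, w6:T, w7:F. ✗
w2: successors {w1, w3, w4}; ¬p there: w1:F, w3:T, w4:T. ✗
w3: successors {w1, w2, w3, w4, w5}; ¬p there: w1:F, w2:F, w3:T, w4:T, w5:T. ✗
w4: successors {w1, w2, w5, w6}; ¬p there: w1:F, w2:F, w5:T, w6:T. ✗
w5: successors {w2, w3, w6, w7}; ¬p there: w2:F, w3:T, w6:T, w7:F. ✗
w6: successors {w1, w2, w3, w4, w5, w7}; ¬p there: w1:F, w2:F, w3:T, w4:T, w5:T, w7:F. ✗
w7: successors {w1, w2, w3, w6, w7}; ¬p there: w1:F, w2:F, w3:T, w6:T, w7:F. ✗
— 0 worlds.
For ◇(¬q ∧ ¬p):
w1: successors {w1, w2, w3, w5, w6, w7}; ¬q ∧ ¬p there: w1:F, w2:F, w3:T, w5:F, w6:T, w7:F. ✓
w2: successors {w1, w3, w4}; ¬q ∧ ¬p there: w1:F, w3:T, w4:F. ✓
w3: successors {w1, w2, w3, w4, w5}; ¬q ∧ ¬p there: w1:F, w2:F, w3:T, w4:F, w5:F. ✓
w4: successors {w1, w2, w5, w6}; ¬q ∧ ¬p there: w1:F, w2:F, w5:F, w6:T. ✓
w5: successors {w2, w3, w6, w7}; ¬q ∧ ¬p there: w2:F, w3:T, w6:T, w7:F. ✓
w6: successors {w1, w2, w3, w4, w5, w7}; ¬q ∧ ¬p there: w1:F, w2:F, w3:T, w4:F, w5:F, w7:F. ✓
w7: successors {w1, w2, w3, w6, w7}; ¬q ∧ ¬p there: w1:F, w2:F, w3:T, w6:T, w7:F. ✓
— 7 worlds.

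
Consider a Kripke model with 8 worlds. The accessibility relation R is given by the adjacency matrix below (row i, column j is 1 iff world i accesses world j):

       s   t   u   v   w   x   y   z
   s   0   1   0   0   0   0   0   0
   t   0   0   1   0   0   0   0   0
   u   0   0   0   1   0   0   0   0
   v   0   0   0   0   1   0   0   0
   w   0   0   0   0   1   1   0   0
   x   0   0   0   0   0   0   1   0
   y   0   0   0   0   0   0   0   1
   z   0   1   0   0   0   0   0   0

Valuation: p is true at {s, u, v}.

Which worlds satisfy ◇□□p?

{s, y, z}

s: successors {t}; □□p there: t:T. ✓
t: successors {u}; □□p there: u:F. ✗
u: successors {v}; □□p there: v:F. ✗
v: successors {w}; □□p there: w:F. ✗
w: successors {w, x}; □□p there: w:F, x:F. ✗
x: successors {y}; □□p there: y:F. ✗
y: successors {z}; □□p there: z:T. ✓
z: successors {t}; □□p there: t:T. ✓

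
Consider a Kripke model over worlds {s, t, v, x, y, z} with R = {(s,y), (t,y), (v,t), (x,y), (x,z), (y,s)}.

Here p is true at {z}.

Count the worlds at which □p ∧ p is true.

s: □p is F, p is F. ✗
t: □p is F, p is F. ✗
v: □p is F, p is F. ✗
x: □p is F, p is F. ✗
y: □p is F, p is F. ✗
z: □p is T, p is T. ✓
Satisfying worlds: {z}.

1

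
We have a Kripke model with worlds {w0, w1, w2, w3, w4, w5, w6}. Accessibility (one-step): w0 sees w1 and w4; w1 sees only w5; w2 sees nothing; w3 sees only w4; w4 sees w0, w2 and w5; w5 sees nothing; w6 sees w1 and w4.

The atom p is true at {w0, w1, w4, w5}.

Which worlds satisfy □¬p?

w0: successors {w1, w4}; ¬p there: w1:F, w4:F. ✗
w1: successors {w5}; ¬p there: w5:F. ✗
w2: no successors, so □¬p holds vacuously. ✓
w3: successors {w4}; ¬p there: w4:F. ✗
w4: successors {w0, w2, w5}; ¬p there: w0:F, w2:T, w5:F. ✗
w5: no successors, so □¬p holds vacuously. ✓
w6: successors {w1, w4}; ¬p there: w1:F, w4:F. ✗

{w2, w5}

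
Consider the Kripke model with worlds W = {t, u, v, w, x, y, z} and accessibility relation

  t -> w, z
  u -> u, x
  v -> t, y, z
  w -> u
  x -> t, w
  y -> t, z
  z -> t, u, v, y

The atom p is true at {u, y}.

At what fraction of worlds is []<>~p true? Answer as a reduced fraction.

5/7

t: successors {w, z}; <>~p there: w:F, z:T. ✗
u: successors {u, x}; <>~p there: u:T, x:T. ✓
v: successors {t, y, z}; <>~p there: t:T, y:T, z:T. ✓
w: successors {u}; <>~p there: u:T. ✓
x: successors {t, w}; <>~p there: t:T, w:F. ✗
y: successors {t, z}; <>~p there: t:T, z:T. ✓
z: successors {t, u, v, y}; <>~p there: t:T, u:T, v:T, y:T. ✓
That's 5 of 7 worlds, so 5/7.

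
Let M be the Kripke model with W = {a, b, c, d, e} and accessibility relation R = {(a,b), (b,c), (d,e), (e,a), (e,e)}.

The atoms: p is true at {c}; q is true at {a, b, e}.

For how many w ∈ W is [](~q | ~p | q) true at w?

a: successors {b}; ~q | ~p | q there: b:T. ✓
b: successors {c}; ~q | ~p | q there: c:T. ✓
c: no successors, so [](~q | ~p | q) holds vacuously. ✓
d: successors {e}; ~q | ~p | q there: e:T. ✓
e: successors {a, e}; ~q | ~p | q there: a:T, e:T. ✓
Satisfying worlds: {a, b, c, d, e}.

5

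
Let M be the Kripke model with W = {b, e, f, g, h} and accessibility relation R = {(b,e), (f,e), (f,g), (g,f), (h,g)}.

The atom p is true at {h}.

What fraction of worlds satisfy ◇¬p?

4/5

b: successors {e}; ¬p there: e:T. ✓
e: no successors, so ◇¬p fails. ✗
f: successors {e, g}; ¬p there: e:T, g:T. ✓
g: successors {f}; ¬p there: f:T. ✓
h: successors {g}; ¬p there: g:T. ✓
That's 4 of 5 worlds, so 4/5.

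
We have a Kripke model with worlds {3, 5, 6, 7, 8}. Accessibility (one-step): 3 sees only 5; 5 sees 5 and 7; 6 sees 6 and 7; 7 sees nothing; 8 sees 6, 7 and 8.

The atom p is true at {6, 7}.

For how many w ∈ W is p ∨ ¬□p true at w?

3: p is F, ¬□p is T. ✓
5: p is F, ¬□p is T. ✓
6: p is T, ¬□p is F. ✓
7: p is T, ¬□p is F. ✓
8: p is F, ¬□p is T. ✓
Satisfying worlds: {3, 5, 6, 7, 8}.

5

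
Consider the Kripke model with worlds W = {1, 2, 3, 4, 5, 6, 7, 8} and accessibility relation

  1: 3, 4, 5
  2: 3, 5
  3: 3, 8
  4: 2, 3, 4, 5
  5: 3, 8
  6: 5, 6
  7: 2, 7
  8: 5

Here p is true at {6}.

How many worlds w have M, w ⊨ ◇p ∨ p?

1

1: ◇p is F, p is F. ✗
2: ◇p is F, p is F. ✗
3: ◇p is F, p is F. ✗
4: ◇p is F, p is F. ✗
5: ◇p is F, p is F. ✗
6: ◇p is T, p is T. ✓
7: ◇p is F, p is F. ✗
8: ◇p is F, p is F. ✗
Satisfying worlds: {6}.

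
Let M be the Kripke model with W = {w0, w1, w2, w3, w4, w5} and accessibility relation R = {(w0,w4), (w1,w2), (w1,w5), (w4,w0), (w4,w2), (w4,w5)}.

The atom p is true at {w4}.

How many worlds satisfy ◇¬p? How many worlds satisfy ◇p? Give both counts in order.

For ◇¬p:
w0: successors {w4}; ¬p there: w4:F. ✗
w1: successors {w2, w5}; ¬p there: w2:T, w5:T. ✓
w2: no successors, so ◇¬p fails. ✗
w3: no successors, so ◇¬p fails. ✗
w4: successors {w0, w2, w5}; ¬p there: w0:T, w2:T, w5:T. ✓
w5: no successors, so ◇¬p fails. ✗
— 2 worlds.
For ◇p:
w0: successors {w4}; p there: w4:T. ✓
w1: successors {w2, w5}; p there: w2:F, w5:F. ✗
w2: no successors, so ◇p fails. ✗
w3: no successors, so ◇p fails. ✗
w4: successors {w0, w2, w5}; p there: w0:F, w2:F, w5:F. ✗
w5: no successors, so ◇p fails. ✗
— 1 world.

2 and 1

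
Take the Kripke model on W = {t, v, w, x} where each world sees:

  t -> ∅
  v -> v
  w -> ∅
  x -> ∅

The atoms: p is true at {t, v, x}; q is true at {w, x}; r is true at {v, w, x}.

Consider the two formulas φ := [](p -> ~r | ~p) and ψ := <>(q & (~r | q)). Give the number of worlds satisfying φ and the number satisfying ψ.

For [](p -> ~r | ~p):
t: no successors, so [](p -> ~r | ~p) holds vacuously. ✓
v: successors {v}; p -> ~r | ~p there: v:F. ✗
w: no successors, so [](p -> ~r | ~p) holds vacuously. ✓
x: no successors, so [](p -> ~r | ~p) holds vacuously. ✓
— 3 worlds.
For <>(q & (~r | q)):
t: no successors, so <>(q & (~r | q)) fails. ✗
v: successors {v}; q & (~r | q) there: v:F. ✗
w: no successors, so <>(q & (~r | q)) fails. ✗
x: no successors, so <>(q & (~r | q)) fails. ✗
— 0 worlds.

3 and 0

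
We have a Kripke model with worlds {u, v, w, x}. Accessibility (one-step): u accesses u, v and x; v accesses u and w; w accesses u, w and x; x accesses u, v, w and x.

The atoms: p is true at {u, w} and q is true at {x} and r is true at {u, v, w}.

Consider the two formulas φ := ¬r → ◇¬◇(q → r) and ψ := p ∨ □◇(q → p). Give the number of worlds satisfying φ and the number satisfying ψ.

3 and 4

For ¬r → ◇¬◇(q → r):
u: ¬r is F, ◇¬◇(q → r) is F. ✓
v: ¬r is F, ◇¬◇(q → r) is F. ✓
w: ¬r is F, ◇¬◇(q → r) is F. ✓
x: ¬r is T, ◇¬◇(q → r) is F. ✗
— 3 worlds.
For p ∨ □◇(q → p):
u: p is T, □◇(q → p) is T. ✓
v: p is F, □◇(q → p) is T. ✓
w: p is T, □◇(q → p) is T. ✓
x: p is F, □◇(q → p) is T. ✓
— 4 worlds.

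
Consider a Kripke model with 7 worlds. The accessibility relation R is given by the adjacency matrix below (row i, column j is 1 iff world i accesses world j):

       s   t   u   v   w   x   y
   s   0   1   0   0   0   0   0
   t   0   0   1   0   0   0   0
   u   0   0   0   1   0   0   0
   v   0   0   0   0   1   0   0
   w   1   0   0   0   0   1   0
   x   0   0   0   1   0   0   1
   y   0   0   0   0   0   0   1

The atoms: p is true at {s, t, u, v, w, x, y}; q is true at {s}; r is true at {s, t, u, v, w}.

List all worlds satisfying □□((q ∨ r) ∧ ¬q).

s: successors {t}; □((q ∨ r) ∧ ¬q) there: t:T. ✓
t: successors {u}; □((q ∨ r) ∧ ¬q) there: u:T. ✓
u: successors {v}; □((q ∨ r) ∧ ¬q) there: v:T. ✓
v: successors {w}; □((q ∨ r) ∧ ¬q) there: w:F. ✗
w: successors {s, x}; □((q ∨ r) ∧ ¬q) there: s:T, x:F. ✗
x: successors {v, y}; □((q ∨ r) ∧ ¬q) there: v:T, y:F. ✗
y: successors {y}; □((q ∨ r) ∧ ¬q) there: y:F. ✗

{s, t, u}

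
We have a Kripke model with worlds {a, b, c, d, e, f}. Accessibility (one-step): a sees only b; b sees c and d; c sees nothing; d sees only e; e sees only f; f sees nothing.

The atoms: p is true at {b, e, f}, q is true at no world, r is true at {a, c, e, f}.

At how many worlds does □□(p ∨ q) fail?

1

a: successors {b}; □(p ∨ q) there: b:F. ✗
b: successors {c, d}; □(p ∨ q) there: c:T, d:T. ✓
c: no successors, so □□(p ∨ q) holds vacuously. ✓
d: successors {e}; □(p ∨ q) there: e:T. ✓
e: successors {f}; □(p ∨ q) there: f:T. ✓
f: no successors, so □□(p ∨ q) holds vacuously. ✓
Satisfying worlds: {b, c, d, e, f}.
So □□(p ∨ q) fails at the other 1 world.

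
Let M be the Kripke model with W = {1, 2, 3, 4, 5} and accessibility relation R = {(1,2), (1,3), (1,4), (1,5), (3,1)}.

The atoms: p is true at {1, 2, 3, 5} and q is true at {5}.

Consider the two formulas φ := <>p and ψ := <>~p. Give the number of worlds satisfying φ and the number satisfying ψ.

2 and 1

For <>p:
1: successors {2, 3, 4, 5}; p there: 2:T, 3:T, 4:F, 5:T. ✓
2: no successors, so <>p fails. ✗
3: successors {1}; p there: 1:T. ✓
4: no successors, so <>p fails. ✗
5: no successors, so <>p fails. ✗
— 2 worlds.
For <>~p:
1: successors {2, 3, 4, 5}; ~p there: 2:F, 3:F, 4:T, 5:F. ✓
2: no successors, so <>~p fails. ✗
3: successors {1}; ~p there: 1:F. ✗
4: no successors, so <>~p fails. ✗
5: no successors, so <>~p fails. ✗
— 1 world.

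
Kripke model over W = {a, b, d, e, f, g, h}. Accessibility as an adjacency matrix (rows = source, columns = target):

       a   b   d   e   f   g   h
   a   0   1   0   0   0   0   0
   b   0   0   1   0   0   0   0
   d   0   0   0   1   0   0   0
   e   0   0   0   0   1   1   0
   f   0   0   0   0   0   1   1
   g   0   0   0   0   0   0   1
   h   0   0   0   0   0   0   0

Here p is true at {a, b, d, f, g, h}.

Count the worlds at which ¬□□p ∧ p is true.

1

a: ¬□□p is F, p is T. ✗
b: ¬□□p is T, p is T. ✓
d: ¬□□p is F, p is T. ✗
e: ¬□□p is F, p is F. ✗
f: ¬□□p is F, p is T. ✗
g: ¬□□p is F, p is T. ✗
h: ¬□□p is F, p is T. ✗
Satisfying worlds: {b}.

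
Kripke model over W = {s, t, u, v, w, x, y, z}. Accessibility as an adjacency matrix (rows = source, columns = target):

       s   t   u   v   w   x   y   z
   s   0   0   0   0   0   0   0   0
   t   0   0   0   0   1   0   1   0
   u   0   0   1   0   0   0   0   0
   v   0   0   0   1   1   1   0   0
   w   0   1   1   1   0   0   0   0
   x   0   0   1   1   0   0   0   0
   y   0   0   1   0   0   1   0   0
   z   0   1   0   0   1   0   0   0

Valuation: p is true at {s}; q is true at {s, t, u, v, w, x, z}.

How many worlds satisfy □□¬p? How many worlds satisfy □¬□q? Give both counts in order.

For □□¬p:
s: no successors, so □□¬p holds vacuously. ✓
t: successors {w, y}; □¬p there: w:T, y:T. ✓
u: successors {u}; □¬p there: u:T. ✓
v: successors {v, w, x}; □¬p there: v:T, w:T, x:T. ✓
w: successors {t, u, v}; □¬p there: t:T, u:T, v:T. ✓
x: successors {u, v}; □¬p there: u:T, v:T. ✓
y: successors {u, x}; □¬p there: u:T, x:T. ✓
z: successors {t, w}; □¬p there: t:T, w:T. ✓
— 8 worlds.
For □¬□q:
s: no successors, so □¬□q holds vacuously. ✓
t: successors {w, y}; ¬□q there: w:F, y:F. ✗
u: successors {u}; ¬□q there: u:F. ✗
v: successors {v, w, x}; ¬□q there: v:F, w:F, x:F. ✗
w: successors {t, u, v}; ¬□q there: t:T, u:F, v:F. ✗
x: successors {u, v}; ¬□q there: u:F, v:F. ✗
y: successors {u, x}; ¬□q there: u:F, x:F. ✗
z: successors {t, w}; ¬□q there: t:T, w:F. ✗
— 1 world.

8 and 1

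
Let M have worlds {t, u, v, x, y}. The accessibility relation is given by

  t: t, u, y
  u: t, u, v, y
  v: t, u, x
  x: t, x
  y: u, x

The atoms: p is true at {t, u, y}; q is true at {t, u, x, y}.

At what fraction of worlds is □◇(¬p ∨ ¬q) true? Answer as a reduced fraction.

1/5

t: successors {t, u, y}; ◇(¬p ∨ ¬q) there: t:F, u:T, y:T. ✗
u: successors {t, u, v, y}; ◇(¬p ∨ ¬q) there: t:F, u:T, v:T, y:T. ✗
v: successors {t, u, x}; ◇(¬p ∨ ¬q) there: t:F, u:T, x:T. ✗
x: successors {t, x}; ◇(¬p ∨ ¬q) there: t:F, x:T. ✗
y: successors {u, x}; ◇(¬p ∨ ¬q) there: u:T, x:T. ✓
That's 1 of 5 worlds, so 1/5.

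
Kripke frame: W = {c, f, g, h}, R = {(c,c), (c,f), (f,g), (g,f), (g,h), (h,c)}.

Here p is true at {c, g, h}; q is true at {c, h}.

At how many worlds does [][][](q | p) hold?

1

c: successors {c, f}; [][](q | p) there: c:F, f:F. ✗
f: successors {g}; [][](q | p) there: g:T. ✓
g: successors {f, h}; [][](q | p) there: f:F, h:F. ✗
h: successors {c}; [][](q | p) there: c:F. ✗
Satisfying worlds: {f}.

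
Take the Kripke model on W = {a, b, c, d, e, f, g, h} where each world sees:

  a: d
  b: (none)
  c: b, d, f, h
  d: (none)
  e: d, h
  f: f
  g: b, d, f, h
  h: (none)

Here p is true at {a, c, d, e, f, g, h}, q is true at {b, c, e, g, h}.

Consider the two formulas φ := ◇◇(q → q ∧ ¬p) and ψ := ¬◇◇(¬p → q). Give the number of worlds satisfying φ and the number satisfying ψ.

For ◇◇(q → q ∧ ¬p):
a: successors {d}; ◇(q → q ∧ ¬p) there: d:F. ✗
b: no successors, so ◇◇(q → q ∧ ¬p) fails. ✗
c: successors {b, d, f, h}; ◇(q → q ∧ ¬p) there: b:F, d:F, f:T, h:F. ✓
d: no successors, so ◇◇(q → q ∧ ¬p) fails. ✗
e: successors {d, h}; ◇(q → q ∧ ¬p) there: d:F, h:F. ✗
f: successors {f}; ◇(q → q ∧ ¬p) there: f:T. ✓
g: successors {b, d, f, h}; ◇(q → q ∧ ¬p) there: b:F, d:F, f:T, h:F. ✓
h: no successors, so ◇◇(q → q ∧ ¬p) fails. ✗
— 3 worlds.
For ¬◇◇(¬p → q):
a: ◇◇(¬p → q) is F. ✓
b: ◇◇(¬p → q) is F. ✓
c: ◇◇(¬p → q) is T. ✗
d: ◇◇(¬p → q) is F. ✓
e: ◇◇(¬p → q) is F. ✓
f: ◇◇(¬p → q) is T. ✗
g: ◇◇(¬p → q) is T. ✗
h: ◇◇(¬p → q) is F. ✓
— 5 worlds.

3 and 5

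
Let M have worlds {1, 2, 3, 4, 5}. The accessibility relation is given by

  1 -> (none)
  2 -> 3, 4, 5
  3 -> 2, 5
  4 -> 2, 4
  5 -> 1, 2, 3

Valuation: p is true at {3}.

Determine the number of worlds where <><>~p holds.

1: no successors, so <><>~p fails. ✗
2: successors {3, 4, 5}; <>~p there: 3:T, 4:T, 5:T. ✓
3: successors {2, 5}; <>~p there: 2:T, 5:T. ✓
4: successors {2, 4}; <>~p there: 2:T, 4:T. ✓
5: successors {1, 2, 3}; <>~p there: 1:F, 2:T, 3:T. ✓
Satisfying worlds: {2, 3, 4, 5}.

4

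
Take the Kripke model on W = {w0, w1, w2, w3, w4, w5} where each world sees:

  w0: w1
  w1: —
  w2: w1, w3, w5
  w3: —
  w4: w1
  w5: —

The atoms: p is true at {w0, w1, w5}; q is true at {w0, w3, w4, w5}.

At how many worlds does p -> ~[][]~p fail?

3

w0: p is T, ~[][]~p is F. ✗
w1: p is T, ~[][]~p is F. ✗
w2: p is F, ~[][]~p is F. ✓
w3: p is F, ~[][]~p is F. ✓
w4: p is F, ~[][]~p is F. ✓
w5: p is T, ~[][]~p is F. ✗
Satisfying worlds: {w2, w3, w4}.
So p -> ~[][]~p fails at the other 3 worlds.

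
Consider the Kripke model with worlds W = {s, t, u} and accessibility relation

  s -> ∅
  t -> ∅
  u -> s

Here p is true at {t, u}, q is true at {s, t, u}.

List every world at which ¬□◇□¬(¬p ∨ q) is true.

{u}

s: □◇□¬(¬p ∨ q) is T. ✗
t: □◇□¬(¬p ∨ q) is T. ✗
u: □◇□¬(¬p ∨ q) is F. ✓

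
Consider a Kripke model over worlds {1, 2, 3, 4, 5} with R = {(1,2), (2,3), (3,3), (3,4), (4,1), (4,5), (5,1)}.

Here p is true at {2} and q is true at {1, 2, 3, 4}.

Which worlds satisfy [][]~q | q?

{1, 2, 3, 4}

1: [][]~q is F, q is T. ✓
2: [][]~q is F, q is T. ✓
3: [][]~q is F, q is T. ✓
4: [][]~q is F, q is T. ✓
5: [][]~q is F, q is F. ✗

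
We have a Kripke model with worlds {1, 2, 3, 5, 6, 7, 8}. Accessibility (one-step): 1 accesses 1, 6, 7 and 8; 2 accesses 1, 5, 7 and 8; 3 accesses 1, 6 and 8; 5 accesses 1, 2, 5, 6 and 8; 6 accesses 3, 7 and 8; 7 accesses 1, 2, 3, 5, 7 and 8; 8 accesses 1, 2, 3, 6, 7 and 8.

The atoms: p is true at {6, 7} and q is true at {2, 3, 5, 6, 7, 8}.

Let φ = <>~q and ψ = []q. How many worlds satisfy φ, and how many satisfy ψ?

For <>~q:
1: successors {1, 6, 7, 8}; ~q there: 1:T, 6:F, 7:F, 8:F. ✓
2: successors {1, 5, 7, 8}; ~q there: 1:T, 5:F, 7:F, 8:F. ✓
3: successors {1, 6, 8}; ~q there: 1:T, 6:F, 8:F. ✓
5: successors {1, 2, 5, 6, 8}; ~q there: 1:T, 2:F, 5:F, 6:F, 8:F. ✓
6: successors {3, 7, 8}; ~q there: 3:F, 7:F, 8:F. ✗
7: successors {1, 2, 3, 5, 7, 8}; ~q there: 1:T, 2:F, 3:F, 5:F, 7:F, 8:F. ✓
8: successors {1, 2, 3, 6, 7, 8}; ~q there: 1:T, 2:F, 3:F, 6:F, 7:F, 8:F. ✓
— 6 worlds.
For []q:
1: successors {1, 6, 7, 8}; q there: 1:F, 6:T, 7:T, 8:T. ✗
2: successors {1, 5, 7, 8}; q there: 1:F, 5:T, 7:T, 8:T. ✗
3: successors {1, 6, 8}; q there: 1:F, 6:T, 8:T. ✗
5: successors {1, 2, 5, 6, 8}; q there: 1:F, 2:T, 5:T, 6:T, 8:T. ✗
6: successors {3, 7, 8}; q there: 3:T, 7:T, 8:T. ✓
7: successors {1, 2, 3, 5, 7, 8}; q there: 1:F, 2:T, 3:T, 5:T, 7:T, 8:T. ✗
8: successors {1, 2, 3, 6, 7, 8}; q there: 1:F, 2:T, 3:T, 6:T, 7:T, 8:T. ✗
— 1 world.

6 and 1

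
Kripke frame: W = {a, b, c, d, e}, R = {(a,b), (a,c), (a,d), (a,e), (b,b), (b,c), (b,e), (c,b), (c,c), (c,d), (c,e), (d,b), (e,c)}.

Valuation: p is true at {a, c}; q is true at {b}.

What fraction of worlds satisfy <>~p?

4/5

a: successors {b, c, d, e}; ~p there: b:T, c:F, d:T, e:T. ✓
b: successors {b, c, e}; ~p there: b:T, c:F, e:T. ✓
c: successors {b, c, d, e}; ~p there: b:T, c:F, d:T, e:T. ✓
d: successors {b}; ~p there: b:T. ✓
e: successors {c}; ~p there: c:F. ✗
That's 4 of 5 worlds, so 4/5.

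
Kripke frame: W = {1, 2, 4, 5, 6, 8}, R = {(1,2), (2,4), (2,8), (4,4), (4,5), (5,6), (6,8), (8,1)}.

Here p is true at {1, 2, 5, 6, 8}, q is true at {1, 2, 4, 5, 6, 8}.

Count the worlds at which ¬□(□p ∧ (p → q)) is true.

3

1: □(□p ∧ (p → q)) is F. ✓
2: □(□p ∧ (p → q)) is F. ✓
4: □(□p ∧ (p → q)) is F. ✓
5: □(□p ∧ (p → q)) is T. ✗
6: □(□p ∧ (p → q)) is T. ✗
8: □(□p ∧ (p → q)) is T. ✗
Satisfying worlds: {1, 2, 4}.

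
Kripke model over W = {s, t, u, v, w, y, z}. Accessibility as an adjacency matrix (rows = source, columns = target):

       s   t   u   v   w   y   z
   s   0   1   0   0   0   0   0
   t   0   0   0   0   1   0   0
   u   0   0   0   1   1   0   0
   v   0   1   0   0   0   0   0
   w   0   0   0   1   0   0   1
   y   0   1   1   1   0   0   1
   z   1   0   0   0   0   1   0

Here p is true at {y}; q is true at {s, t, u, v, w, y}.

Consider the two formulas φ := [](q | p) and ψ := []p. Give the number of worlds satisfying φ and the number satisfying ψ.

For [](q | p):
s: successors {t}; q | p there: t:T. ✓
t: successors {w}; q | p there: w:T. ✓
u: successors {v, w}; q | p there: v:T, w:T. ✓
v: successors {t}; q | p there: t:T. ✓
w: successors {v, z}; q | p there: v:T, z:F. ✗
y: successors {t, u, v, z}; q | p there: t:T, u:T, v:T, z:F. ✗
z: successors {s, y}; q | p there: s:T, y:T. ✓
— 5 worlds.
For []p:
s: successors {t}; p there: t:F. ✗
t: successors {w}; p there: w:F. ✗
u: successors {v, w}; p there: v:F, w:F. ✗
v: successors {t}; p there: t:F. ✗
w: successors {v, z}; p there: v:F, z:F. ✗
y: successors {t, u, v, z}; p there: t:F, u:F, v:F, z:F. ✗
z: successors {s, y}; p there: s:F, y:T. ✗
— 0 worlds.

5 and 0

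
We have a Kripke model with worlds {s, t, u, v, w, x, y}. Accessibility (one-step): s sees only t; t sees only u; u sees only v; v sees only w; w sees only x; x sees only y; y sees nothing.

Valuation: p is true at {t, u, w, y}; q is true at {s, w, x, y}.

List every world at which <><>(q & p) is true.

{u, w}

s: successors {t}; <>(q & p) there: t:F. ✗
t: successors {u}; <>(q & p) there: u:F. ✗
u: successors {v}; <>(q & p) there: v:T. ✓
v: successors {w}; <>(q & p) there: w:F. ✗
w: successors {x}; <>(q & p) there: x:T. ✓
x: successors {y}; <>(q & p) there: y:F. ✗
y: no successors, so <><>(q & p) fails. ✗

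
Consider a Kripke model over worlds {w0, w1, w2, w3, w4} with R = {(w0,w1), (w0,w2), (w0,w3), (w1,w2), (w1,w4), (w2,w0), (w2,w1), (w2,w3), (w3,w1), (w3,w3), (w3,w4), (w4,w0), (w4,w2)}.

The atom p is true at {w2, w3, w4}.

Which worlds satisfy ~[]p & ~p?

{w0}

w0: ~[]p is T, ~p is T. ✓
w1: ~[]p is F, ~p is T. ✗
w2: ~[]p is T, ~p is F. ✗
w3: ~[]p is T, ~p is F. ✗
w4: ~[]p is T, ~p is F. ✗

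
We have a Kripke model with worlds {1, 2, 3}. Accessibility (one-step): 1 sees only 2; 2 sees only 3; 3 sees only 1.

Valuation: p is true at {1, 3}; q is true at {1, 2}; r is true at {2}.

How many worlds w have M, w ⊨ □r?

1

1: successors {2}; r there: 2:T. ✓
2: successors {3}; r there: 3:F. ✗
3: successors {1}; r there: 1:F. ✗
Satisfying worlds: {1}.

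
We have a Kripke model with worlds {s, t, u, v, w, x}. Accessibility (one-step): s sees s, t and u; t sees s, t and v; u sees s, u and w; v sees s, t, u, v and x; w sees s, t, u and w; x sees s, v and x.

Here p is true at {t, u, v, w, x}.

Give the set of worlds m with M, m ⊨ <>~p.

s: successors {s, t, u}; ~p there: s:T, t:F, u:F. ✓
t: successors {s, t, v}; ~p there: s:T, t:F, v:F. ✓
u: successors {s, u, w}; ~p there: s:T, u:F, w:F. ✓
v: successors {s, t, u, v, x}; ~p there: s:T, t:F, u:F, v:F, x:F. ✓
w: successors {s, t, u, w}; ~p there: s:T, t:F, u:F, w:F. ✓
x: successors {s, v, x}; ~p there: s:T, v:F, x:F. ✓

{s, t, u, v, w, x}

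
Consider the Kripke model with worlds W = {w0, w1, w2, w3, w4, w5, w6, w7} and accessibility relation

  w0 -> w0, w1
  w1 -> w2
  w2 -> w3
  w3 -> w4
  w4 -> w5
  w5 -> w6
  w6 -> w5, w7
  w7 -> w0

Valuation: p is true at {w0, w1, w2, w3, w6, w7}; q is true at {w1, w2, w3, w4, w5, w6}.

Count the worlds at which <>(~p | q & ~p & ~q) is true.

w0: successors {w0, w1}; ~p | q & ~p & ~q there: w0:F, w1:F. ✗
w1: successors {w2}; ~p | q & ~p & ~q there: w2:F. ✗
w2: successors {w3}; ~p | q & ~p & ~q there: w3:F. ✗
w3: successors {w4}; ~p | q & ~p & ~q there: w4:T. ✓
w4: successors {w5}; ~p | q & ~p & ~q there: w5:T. ✓
w5: successors {w6}; ~p | q & ~p & ~q there: w6:F. ✗
w6: successors {w5, w7}; ~p | q & ~p & ~q there: w5:T, w7:F. ✓
w7: successors {w0}; ~p | q & ~p & ~q there: w0:F. ✗
Satisfying worlds: {w3, w4, w6}.

3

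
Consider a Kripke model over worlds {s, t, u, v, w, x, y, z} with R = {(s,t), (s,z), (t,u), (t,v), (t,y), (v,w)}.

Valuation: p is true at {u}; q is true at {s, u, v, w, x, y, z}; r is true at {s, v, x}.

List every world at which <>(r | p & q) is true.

{t}

s: successors {t, z}; r | p & q there: t:F, z:F. ✗
t: successors {u, v, y}; r | p & q there: u:T, v:T, y:F. ✓
u: no successors, so <>(r | p & q) fails. ✗
v: successors {w}; r | p & q there: w:F. ✗
w: no successors, so <>(r | p & q) fails. ✗
x: no successors, so <>(r | p & q) fails. ✗
y: no successors, so <>(r | p & q) fails. ✗
z: no successors, so <>(r | p & q) fails. ✗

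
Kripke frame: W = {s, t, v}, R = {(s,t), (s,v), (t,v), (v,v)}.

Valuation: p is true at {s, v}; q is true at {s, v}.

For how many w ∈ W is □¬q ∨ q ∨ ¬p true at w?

s: □¬q is F, q ∨ ¬p is T. ✓
t: □¬q is F, q ∨ ¬p is T. ✓
v: □¬q is F, q ∨ ¬p is T. ✓
Satisfying worlds: {s, t, v}.

3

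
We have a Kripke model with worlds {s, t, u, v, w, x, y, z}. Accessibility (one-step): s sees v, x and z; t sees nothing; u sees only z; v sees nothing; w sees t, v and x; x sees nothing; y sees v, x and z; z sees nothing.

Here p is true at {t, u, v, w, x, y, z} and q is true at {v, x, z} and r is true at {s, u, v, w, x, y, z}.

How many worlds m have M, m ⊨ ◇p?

s: successors {v, x, z}; p there: v:T, x:T, z:T. ✓
t: no successors, so ◇p fails. ✗
u: successors {z}; p there: z:T. ✓
v: no successors, so ◇p fails. ✗
w: successors {t, v, x}; p there: t:T, v:T, x:T. ✓
x: no successors, so ◇p fails. ✗
y: successors {v, x, z}; p there: v:T, x:T, z:T. ✓
z: no successors, so ◇p fails. ✗
Satisfying worlds: {s, u, w, y}.

4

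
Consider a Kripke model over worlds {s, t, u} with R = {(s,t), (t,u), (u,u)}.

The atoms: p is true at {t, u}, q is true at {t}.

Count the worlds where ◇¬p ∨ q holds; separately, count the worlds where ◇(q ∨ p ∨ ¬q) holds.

1 and 3

For ◇¬p ∨ q:
s: ◇¬p is F, q is F. ✗
t: ◇¬p is F, q is T. ✓
u: ◇¬p is F, q is F. ✗
— 1 world.
For ◇(q ∨ p ∨ ¬q):
s: successors {t}; q ∨ p ∨ ¬q there: t:T. ✓
t: successors {u}; q ∨ p ∨ ¬q there: u:T. ✓
u: successors {u}; q ∨ p ∨ ¬q there: u:T. ✓
— 3 worlds.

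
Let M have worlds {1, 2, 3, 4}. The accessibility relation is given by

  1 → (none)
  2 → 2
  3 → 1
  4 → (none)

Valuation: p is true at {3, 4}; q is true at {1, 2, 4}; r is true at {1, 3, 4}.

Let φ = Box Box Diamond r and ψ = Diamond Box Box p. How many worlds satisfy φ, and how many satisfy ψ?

For Box Box Diamond r:
1: no successors, so Box Box Diamond r holds vacuously. ✓
2: successors {2}; Box Diamond r there: 2:F. ✗
3: successors {1}; Box Diamond r there: 1:T. ✓
4: no successors, so Box Box Diamond r holds vacuously. ✓
— 3 worlds.
For Diamond Box Box p:
1: no successors, so Diamond Box Box p fails. ✗
2: successors {2}; Box Box p there: 2:F. ✗
3: successors {1}; Box Box p there: 1:T. ✓
4: no successors, so Diamond Box Box p fails. ✗
— 1 world.

3 and 1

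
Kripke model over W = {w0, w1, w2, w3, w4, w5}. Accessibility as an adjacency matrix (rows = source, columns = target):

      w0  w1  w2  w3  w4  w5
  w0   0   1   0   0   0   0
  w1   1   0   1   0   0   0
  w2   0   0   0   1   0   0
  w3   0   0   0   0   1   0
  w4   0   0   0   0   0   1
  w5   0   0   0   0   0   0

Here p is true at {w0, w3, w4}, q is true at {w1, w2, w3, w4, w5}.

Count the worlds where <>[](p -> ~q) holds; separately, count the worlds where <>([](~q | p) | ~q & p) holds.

4 and 3

For <>[](p -> ~q):
w0: successors {w1}; [](p -> ~q) there: w1:T. ✓
w1: successors {w0, w2}; [](p -> ~q) there: w0:T, w2:F. ✓
w2: successors {w3}; [](p -> ~q) there: w3:F. ✗
w3: successors {w4}; [](p -> ~q) there: w4:T. ✓
w4: successors {w5}; [](p -> ~q) there: w5:T. ✓
w5: no successors, so <>[](p -> ~q) fails. ✗
— 4 worlds.
For <>([](~q | p) | ~q & p):
w0: successors {w1}; [](~q | p) | ~q & p there: w1:F. ✗
w1: successors {w0, w2}; [](~q | p) | ~q & p there: w0:T, w2:T. ✓
w2: successors {w3}; [](~q | p) | ~q & p there: w3:T. ✓
w3: successors {w4}; [](~q | p) | ~q & p there: w4:F. ✗
w4: successors {w5}; [](~q | p) | ~q & p there: w5:T. ✓
w5: no successors, so <>([](~q | p) | ~q & p) fails. ✗
— 3 worlds.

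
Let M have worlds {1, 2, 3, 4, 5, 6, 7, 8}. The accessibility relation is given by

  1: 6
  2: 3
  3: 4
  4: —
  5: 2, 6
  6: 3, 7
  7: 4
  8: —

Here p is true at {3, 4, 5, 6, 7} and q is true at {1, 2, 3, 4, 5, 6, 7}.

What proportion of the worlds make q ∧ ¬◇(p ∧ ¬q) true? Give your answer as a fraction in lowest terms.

1: q is T, ¬◇(p ∧ ¬q) is T. ✓
2: q is T, ¬◇(p ∧ ¬q) is T. ✓
3: q is T, ¬◇(p ∧ ¬q) is T. ✓
4: q is T, ¬◇(p ∧ ¬q) is T. ✓
5: q is T, ¬◇(p ∧ ¬q) is T. ✓
6: q is T, ¬◇(p ∧ ¬q) is T. ✓
7: q is T, ¬◇(p ∧ ¬q) is T. ✓
8: q is F, ¬◇(p ∧ ¬q) is T. ✗
That's 7 of 8 worlds, so 7/8.

7/8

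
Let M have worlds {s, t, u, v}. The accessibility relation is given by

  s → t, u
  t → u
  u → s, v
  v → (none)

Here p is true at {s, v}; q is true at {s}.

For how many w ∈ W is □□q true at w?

s: successors {t, u}; □q there: t:F, u:F. ✗
t: successors {u}; □q there: u:F. ✗
u: successors {s, v}; □q there: s:F, v:T. ✗
v: no successors, so □□q holds vacuously. ✓
Satisfying worlds: {v}.

1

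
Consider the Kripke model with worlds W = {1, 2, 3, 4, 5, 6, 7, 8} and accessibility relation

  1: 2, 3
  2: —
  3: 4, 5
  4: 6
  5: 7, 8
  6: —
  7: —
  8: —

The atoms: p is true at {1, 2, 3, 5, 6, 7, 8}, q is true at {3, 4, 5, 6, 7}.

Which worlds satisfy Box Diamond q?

1: successors {2, 3}; Diamond q there: 2:F, 3:T. ✗
2: no successors, so Box Diamond q holds vacuously. ✓
3: successors {4, 5}; Diamond q there: 4:T, 5:T. ✓
4: successors {6}; Diamond q there: 6:F. ✗
5: successors {7, 8}; Diamond q there: 7:F, 8:F. ✗
6: no successors, so Box Diamond q holds vacuously. ✓
7: no successors, so Box Diamond q holds vacuously. ✓
8: no successors, so Box Diamond q holds vacuously. ✓

{2, 3, 6, 7, 8}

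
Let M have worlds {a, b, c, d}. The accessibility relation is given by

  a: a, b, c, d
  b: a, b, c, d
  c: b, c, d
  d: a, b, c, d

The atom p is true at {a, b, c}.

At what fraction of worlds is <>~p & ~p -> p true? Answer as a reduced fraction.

a: <>~p & ~p is F, p is T. ✓
b: <>~p & ~p is F, p is T. ✓
c: <>~p & ~p is F, p is T. ✓
d: <>~p & ~p is T, p is F. ✗
That's 3 of 4 worlds, so 3/4.

3/4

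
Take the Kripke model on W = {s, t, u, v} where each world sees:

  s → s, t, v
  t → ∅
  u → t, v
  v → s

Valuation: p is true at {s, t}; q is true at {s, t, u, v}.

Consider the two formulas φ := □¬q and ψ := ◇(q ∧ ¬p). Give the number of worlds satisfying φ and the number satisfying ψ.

For □¬q:
s: successors {s, t, v}; ¬q there: s:F, t:F, v:F. ✗
t: no successors, so □¬q holds vacuously. ✓
u: successors {t, v}; ¬q there: t:F, v:F. ✗
v: successors {s}; ¬q there: s:F. ✗
— 1 world.
For ◇(q ∧ ¬p):
s: successors {s, t, v}; q ∧ ¬p there: s:F, t:F, v:T. ✓
t: no successors, so ◇(q ∧ ¬p) fails. ✗
u: successors {t, v}; q ∧ ¬p there: t:F, v:T. ✓
v: successors {s}; q ∧ ¬p there: s:F. ✗
— 2 worlds.

1 and 2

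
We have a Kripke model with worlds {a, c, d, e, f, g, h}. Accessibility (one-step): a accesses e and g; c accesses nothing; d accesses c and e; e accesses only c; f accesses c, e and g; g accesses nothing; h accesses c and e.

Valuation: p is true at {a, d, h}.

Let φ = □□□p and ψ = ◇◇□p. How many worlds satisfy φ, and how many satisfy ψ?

For □□□p:
a: successors {e, g}; □□p there: e:T, g:T. ✓
c: no successors, so □□□p holds vacuously. ✓
d: successors {c, e}; □□p there: c:T, e:T. ✓
e: successors {c}; □□p there: c:T. ✓
f: successors {c, e, g}; □□p there: c:T, e:T, g:T. ✓
g: no successors, so □□□p holds vacuously. ✓
h: successors {c, e}; □□p there: c:T, e:T. ✓
— 7 worlds.
For ◇◇□p:
a: successors {e, g}; ◇□p there: e:T, g:F. ✓
c: no successors, so ◇◇□p fails. ✗
d: successors {c, e}; ◇□p there: c:F, e:T. ✓
e: successors {c}; ◇□p there: c:F. ✗
f: successors {c, e, g}; ◇□p there: c:F, e:T, g:F. ✓
g: no successors, so ◇◇□p fails. ✗
h: successors {c, e}; ◇□p there: c:F, e:T. ✓
— 4 worlds.

7 and 4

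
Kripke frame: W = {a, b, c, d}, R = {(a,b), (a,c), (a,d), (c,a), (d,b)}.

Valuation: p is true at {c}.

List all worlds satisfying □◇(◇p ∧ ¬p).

a: successors {b, c, d}; ◇(◇p ∧ ¬p) there: b:F, c:T, d:F. ✗
b: no successors, so □◇(◇p ∧ ¬p) holds vacuously. ✓
c: successors {a}; ◇(◇p ∧ ¬p) there: a:F. ✗
d: successors {b}; ◇(◇p ∧ ¬p) there: b:F. ✗

{b}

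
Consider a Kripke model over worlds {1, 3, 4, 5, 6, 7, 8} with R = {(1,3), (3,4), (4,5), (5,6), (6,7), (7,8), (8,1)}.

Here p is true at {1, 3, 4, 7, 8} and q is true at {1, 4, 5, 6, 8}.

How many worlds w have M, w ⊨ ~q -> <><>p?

1: ~q is F, <><>p is T. ✓
3: ~q is T, <><>p is F. ✗
4: ~q is F, <><>p is F. ✓
5: ~q is F, <><>p is T. ✓
6: ~q is F, <><>p is T. ✓
7: ~q is T, <><>p is T. ✓
8: ~q is F, <><>p is T. ✓
Satisfying worlds: {1, 4, 5, 6, 7, 8}.

6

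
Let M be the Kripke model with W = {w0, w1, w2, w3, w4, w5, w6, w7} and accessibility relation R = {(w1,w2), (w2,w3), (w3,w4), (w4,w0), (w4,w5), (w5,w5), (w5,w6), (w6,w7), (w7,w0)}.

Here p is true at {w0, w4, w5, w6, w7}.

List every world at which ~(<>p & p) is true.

w0: <>p & p is F. ✓
w1: <>p & p is F. ✓
w2: <>p & p is F. ✓
w3: <>p & p is F. ✓
w4: <>p & p is T. ✗
w5: <>p & p is T. ✗
w6: <>p & p is T. ✗
w7: <>p & p is T. ✗

{w0, w1, w2, w3}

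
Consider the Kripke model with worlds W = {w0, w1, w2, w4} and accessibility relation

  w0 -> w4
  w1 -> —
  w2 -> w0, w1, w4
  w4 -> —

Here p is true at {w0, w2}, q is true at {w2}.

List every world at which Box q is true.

w0: successors {w4}; q there: w4:F. ✗
w1: no successors, so Box q holds vacuously. ✓
w2: successors {w0, w1, w4}; q there: w0:F, w1:F, w4:F. ✗
w4: no successors, so Box q holds vacuously. ✓

{w1, w4}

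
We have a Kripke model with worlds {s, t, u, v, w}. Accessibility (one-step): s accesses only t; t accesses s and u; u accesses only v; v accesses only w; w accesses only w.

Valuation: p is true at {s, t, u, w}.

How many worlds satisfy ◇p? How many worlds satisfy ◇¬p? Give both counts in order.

4 and 1

For ◇p:
s: successors {t}; p there: t:T. ✓
t: successors {s, u}; p there: s:T, u:T. ✓
u: successors {v}; p there: v:F. ✗
v: successors {w}; p there: w:T. ✓
w: successors {w}; p there: w:T. ✓
— 4 worlds.
For ◇¬p:
s: successors {t}; ¬p there: t:F. ✗
t: successors {s, u}; ¬p there: s:F, u:F. ✗
u: successors {v}; ¬p there: v:T. ✓
v: successors {w}; ¬p there: w:F. ✗
w: successors {w}; ¬p there: w:F. ✗
— 1 world.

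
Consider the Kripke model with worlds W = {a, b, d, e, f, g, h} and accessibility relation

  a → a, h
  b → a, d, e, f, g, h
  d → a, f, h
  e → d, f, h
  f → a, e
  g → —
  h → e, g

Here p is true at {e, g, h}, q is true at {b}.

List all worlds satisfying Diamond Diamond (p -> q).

a: successors {a, h}; Diamond (p -> q) there: a:T, h:F. ✓
b: successors {a, d, e, f, g, h}; Diamond (p -> q) there: a:T, d:T, e:T, f:T, g:F, h:F. ✓
d: successors {a, f, h}; Diamond (p -> q) there: a:T, f:T, h:F. ✓
e: successors {d, f, h}; Diamond (p -> q) there: d:T, f:T, h:F. ✓
f: successors {a, e}; Diamond (p -> q) there: a:T, e:T. ✓
g: no successors, so Diamond Diamond (p -> q) fails. ✗
h: successors {e, g}; Diamond (p -> q) there: e:T, g:F. ✓

{a, b, d, e, f, h}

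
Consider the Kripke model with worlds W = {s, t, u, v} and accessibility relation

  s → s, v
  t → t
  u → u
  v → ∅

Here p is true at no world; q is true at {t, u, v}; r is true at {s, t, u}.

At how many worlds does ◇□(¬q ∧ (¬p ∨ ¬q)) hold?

s: successors {s, v}; □(¬q ∧ (¬p ∨ ¬q)) there: s:F, v:T. ✓
t: successors {t}; □(¬q ∧ (¬p ∨ ¬q)) there: t:F. ✗
u: successors {u}; □(¬q ∧ (¬p ∨ ¬q)) there: u:F. ✗
v: no successors, so ◇□(¬q ∧ (¬p ∨ ¬q)) fails. ✗
Satisfying worlds: {s}.

1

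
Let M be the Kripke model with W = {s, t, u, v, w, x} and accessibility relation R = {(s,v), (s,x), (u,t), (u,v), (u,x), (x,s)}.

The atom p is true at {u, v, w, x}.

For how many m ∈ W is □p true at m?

s: successors {v, x}; p there: v:T, x:T. ✓
t: no successors, so □p holds vacuously. ✓
u: successors {t, v, x}; p there: t:F, v:T, x:T. ✗
v: no successors, so □p holds vacuously. ✓
w: no successors, so □p holds vacuously. ✓
x: successors {s}; p there: s:F. ✗
Satisfying worlds: {s, t, v, w}.

4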